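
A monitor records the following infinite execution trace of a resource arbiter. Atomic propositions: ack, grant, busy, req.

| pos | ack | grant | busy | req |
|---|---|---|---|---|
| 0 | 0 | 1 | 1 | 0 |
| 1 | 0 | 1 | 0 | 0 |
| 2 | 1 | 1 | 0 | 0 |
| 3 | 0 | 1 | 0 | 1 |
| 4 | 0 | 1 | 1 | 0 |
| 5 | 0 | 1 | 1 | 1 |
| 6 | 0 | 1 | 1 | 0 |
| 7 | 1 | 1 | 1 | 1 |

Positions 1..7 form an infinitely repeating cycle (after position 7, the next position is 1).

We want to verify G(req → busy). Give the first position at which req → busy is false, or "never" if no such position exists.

3

Check req → busy at each position in order: 0 ✓, 1 ✓, 2 ✓.
At position 3 the labels are {grant, req}, so req → busy is false there. This is the first violation.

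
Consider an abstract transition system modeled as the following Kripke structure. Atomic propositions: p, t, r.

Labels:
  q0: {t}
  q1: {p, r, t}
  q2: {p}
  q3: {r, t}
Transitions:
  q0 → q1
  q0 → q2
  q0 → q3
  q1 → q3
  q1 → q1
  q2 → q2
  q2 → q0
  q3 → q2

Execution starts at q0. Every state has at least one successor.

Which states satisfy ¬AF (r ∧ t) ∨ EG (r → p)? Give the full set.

{q0, q1, q2}

States satisfying r ∧ t: {q1, q3}.
States satisfying AF (r ∧ t): {q1, q3}.
States satisfying ¬AF (r ∧ t): {q0, q2}.
States satisfying r → p: {q0, q1, q2}.
States satisfying EG (r → p): {q0, q1, q2}.
States satisfying ¬AF (r ∧ t) ∨ EG (r → p): {q0, q1, q2}.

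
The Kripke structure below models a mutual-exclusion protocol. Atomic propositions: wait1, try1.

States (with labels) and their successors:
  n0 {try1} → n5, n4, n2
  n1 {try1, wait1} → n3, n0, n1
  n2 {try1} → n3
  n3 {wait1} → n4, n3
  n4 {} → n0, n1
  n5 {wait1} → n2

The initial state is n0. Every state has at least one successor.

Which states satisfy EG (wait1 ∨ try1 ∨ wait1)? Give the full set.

States satisfying wait1 ∨ try1 ∨ wait1: {n0, n1, n2, n3, n5}.
States satisfying EG (wait1 ∨ try1 ∨ wait1): {n0, n1, n2, n3, n5}.

{n0, n1, n2, n3, n5}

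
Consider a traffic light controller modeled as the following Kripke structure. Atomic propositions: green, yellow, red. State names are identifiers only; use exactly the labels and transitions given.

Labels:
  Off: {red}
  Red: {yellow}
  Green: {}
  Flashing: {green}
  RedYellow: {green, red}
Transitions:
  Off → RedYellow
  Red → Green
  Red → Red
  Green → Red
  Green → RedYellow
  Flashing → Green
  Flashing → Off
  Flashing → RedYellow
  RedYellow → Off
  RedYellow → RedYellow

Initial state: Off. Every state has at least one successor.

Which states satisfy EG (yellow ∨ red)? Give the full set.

States satisfying yellow ∨ red: {Off, Red, RedYellow}.
States satisfying EG (yellow ∨ red): {Off, Red, RedYellow}.

{Off, Red, RedYellow}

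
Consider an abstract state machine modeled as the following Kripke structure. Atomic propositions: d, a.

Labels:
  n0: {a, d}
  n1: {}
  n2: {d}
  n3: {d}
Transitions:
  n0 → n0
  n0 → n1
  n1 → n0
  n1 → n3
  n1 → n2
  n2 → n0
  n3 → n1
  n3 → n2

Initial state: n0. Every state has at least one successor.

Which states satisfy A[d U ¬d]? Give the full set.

States satisfying d: {n0, n2, n3}.
States satisfying ¬d: {n1}.
States satisfying A[d U ¬d]: {n1}.

{n1}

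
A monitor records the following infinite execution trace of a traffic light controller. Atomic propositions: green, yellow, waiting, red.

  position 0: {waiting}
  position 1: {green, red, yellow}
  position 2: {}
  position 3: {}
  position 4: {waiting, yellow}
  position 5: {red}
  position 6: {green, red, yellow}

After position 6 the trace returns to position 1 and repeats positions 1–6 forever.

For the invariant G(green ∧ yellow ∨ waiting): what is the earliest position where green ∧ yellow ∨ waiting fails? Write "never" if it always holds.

2

Check green ∧ yellow ∨ waiting at each position in order: 0 ✓, 1 ✓.
At position 2 the labels are {}, so green ∧ yellow ∨ waiting is false there. This is the first violation.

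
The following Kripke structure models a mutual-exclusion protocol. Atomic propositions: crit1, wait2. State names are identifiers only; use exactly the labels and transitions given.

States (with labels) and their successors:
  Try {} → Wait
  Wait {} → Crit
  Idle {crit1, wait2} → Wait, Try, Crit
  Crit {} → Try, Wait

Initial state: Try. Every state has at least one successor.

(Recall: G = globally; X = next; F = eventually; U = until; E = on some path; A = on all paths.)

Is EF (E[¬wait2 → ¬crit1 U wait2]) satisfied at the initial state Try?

States satisfying E[¬wait2 → ¬crit1 U wait2]: {Idle}.
States satisfying EF (E[¬wait2 → ¬crit1 U wait2]): {Idle}.
No suitable path/successor from Try witnesses the formula.
Try ∉ Sat(EF (E[¬wait2 → ¬crit1 U wait2])).

Does not hold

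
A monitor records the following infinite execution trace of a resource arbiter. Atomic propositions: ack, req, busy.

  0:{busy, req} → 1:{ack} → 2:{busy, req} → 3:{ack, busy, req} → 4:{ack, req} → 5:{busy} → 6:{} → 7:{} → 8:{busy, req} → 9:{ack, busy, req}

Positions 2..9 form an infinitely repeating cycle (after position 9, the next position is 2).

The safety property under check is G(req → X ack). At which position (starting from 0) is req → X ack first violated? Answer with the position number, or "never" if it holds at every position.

4

Check req → X ack at each position in order: 0 ✓, 1 ✓, 2 ✓, 3 ✓.
At position 4 the labels are {ack, req} and the next position 5 has {busy}, so req → X ack is false there. This is the first violation.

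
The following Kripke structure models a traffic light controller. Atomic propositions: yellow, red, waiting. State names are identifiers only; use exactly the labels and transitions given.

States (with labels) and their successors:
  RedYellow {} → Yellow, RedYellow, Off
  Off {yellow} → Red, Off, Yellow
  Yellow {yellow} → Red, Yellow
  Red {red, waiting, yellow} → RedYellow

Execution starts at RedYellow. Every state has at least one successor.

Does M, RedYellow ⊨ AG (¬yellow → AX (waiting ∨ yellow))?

States satisfying ¬yellow → AX (waiting ∨ yellow): {Off, Yellow, Red}.
States satisfying AG (¬yellow → AX (waiting ∨ yellow)): ∅.
RedYellow is reachable from RedYellow and violates ¬yellow → AX (waiting ∨ yellow), so AG fails at RedYellow.
RedYellow ∉ Sat(AG (¬yellow → AX (waiting ∨ yellow))).

Violated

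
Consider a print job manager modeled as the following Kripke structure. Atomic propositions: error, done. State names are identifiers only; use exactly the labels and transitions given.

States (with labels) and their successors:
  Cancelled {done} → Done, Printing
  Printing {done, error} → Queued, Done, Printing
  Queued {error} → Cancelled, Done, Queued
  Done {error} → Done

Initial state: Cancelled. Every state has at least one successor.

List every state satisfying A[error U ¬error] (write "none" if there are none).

{Cancelled}

States satisfying error: {Printing, Queued, Done}.
States satisfying ¬error: {Cancelled}.
States satisfying A[error U ¬error]: {Cancelled}.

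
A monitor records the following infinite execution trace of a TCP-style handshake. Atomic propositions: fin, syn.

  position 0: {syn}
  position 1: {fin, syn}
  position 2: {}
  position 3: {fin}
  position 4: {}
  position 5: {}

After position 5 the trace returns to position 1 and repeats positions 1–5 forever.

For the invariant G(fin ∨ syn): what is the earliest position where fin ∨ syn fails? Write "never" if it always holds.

2

Check fin ∨ syn at each position in order: 0 ✓, 1 ✓.
At position 2 the labels are {}, so fin ∨ syn is false there. This is the first violation.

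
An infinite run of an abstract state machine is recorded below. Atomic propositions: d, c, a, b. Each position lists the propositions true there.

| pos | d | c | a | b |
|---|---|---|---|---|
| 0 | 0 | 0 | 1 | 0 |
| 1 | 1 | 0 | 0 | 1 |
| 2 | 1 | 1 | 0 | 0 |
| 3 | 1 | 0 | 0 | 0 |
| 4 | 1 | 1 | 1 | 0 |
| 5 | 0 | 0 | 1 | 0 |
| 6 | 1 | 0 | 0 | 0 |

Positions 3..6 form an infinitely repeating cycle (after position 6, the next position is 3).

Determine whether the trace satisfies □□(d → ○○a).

Does not hold

□(d → ○○a) must hold at every position from 0 onward. It fails at position 0, so □□(d → ○○a) is false.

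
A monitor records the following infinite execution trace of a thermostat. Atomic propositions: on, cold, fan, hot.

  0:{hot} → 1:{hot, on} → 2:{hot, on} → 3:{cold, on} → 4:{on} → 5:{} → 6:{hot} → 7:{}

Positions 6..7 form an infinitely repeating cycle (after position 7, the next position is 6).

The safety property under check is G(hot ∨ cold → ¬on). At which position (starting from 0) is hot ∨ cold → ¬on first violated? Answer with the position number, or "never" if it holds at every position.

1

Check hot ∨ cold → ¬on at each position in order: 0 ✓.
At position 1 the labels are {hot, on}, so hot ∨ cold → ¬on is false there. This is the first violation.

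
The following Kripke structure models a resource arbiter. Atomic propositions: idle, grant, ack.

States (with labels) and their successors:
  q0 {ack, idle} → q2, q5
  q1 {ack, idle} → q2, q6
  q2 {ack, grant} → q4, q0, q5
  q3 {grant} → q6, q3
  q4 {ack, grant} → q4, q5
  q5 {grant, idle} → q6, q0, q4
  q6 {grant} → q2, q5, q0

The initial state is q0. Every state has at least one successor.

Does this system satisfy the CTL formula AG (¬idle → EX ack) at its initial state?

States satisfying ¬idle → EX ack: {q0, q1, q2, q4, q5, q6}.
States satisfying AG (¬idle → EX ack): {q0, q1, q2, q4, q5, q6}.
Every state reachable from q0 satisfies ¬idle → EX ack.
q0 ∈ Sat(AG (¬idle → EX ack)).

Holds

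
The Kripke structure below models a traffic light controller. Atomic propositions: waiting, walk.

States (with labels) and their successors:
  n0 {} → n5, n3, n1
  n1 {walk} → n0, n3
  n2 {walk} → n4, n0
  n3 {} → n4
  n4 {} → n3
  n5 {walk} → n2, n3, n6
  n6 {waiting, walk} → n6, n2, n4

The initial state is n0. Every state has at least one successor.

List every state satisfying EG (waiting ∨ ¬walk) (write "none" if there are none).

{n0, n3, n4, n6}

States satisfying waiting ∨ ¬walk: {n0, n3, n4, n6}.
States satisfying EG (waiting ∨ ¬walk): {n0, n3, n4, n6}.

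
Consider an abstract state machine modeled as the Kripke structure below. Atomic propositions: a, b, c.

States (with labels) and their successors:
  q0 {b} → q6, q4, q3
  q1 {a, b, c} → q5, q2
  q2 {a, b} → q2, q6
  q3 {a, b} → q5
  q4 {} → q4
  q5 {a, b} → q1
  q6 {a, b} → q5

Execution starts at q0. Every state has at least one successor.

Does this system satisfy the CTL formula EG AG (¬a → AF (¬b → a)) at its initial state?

Violated

States satisfying AG (¬a → AF (¬b → a)): {q1, q2, q3, q5, q6}.
States satisfying EG AG (¬a → AF (¬b → a)): {q1, q2, q3, q5, q6}.
No suitable path/successor from q0 witnesses the formula.
q0 ∉ Sat(EG AG (¬a → AF (¬b → a))).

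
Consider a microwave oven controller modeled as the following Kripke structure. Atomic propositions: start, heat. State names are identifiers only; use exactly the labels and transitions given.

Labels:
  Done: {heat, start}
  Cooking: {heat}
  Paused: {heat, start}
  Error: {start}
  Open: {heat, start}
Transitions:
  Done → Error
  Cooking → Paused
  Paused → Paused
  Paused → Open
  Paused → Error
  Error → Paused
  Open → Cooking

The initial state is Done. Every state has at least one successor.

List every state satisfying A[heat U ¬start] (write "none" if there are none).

States satisfying heat: {Done, Cooking, Paused, Open}.
States satisfying ¬start: {Cooking}.
States satisfying A[heat U ¬start]: {Cooking, Open}.

{Cooking, Open}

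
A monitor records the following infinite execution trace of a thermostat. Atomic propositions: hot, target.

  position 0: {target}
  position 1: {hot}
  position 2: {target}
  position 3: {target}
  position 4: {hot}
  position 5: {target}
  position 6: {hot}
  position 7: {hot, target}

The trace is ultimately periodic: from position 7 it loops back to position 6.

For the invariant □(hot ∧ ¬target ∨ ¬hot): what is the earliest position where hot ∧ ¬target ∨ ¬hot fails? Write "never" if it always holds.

Check hot ∧ ¬target ∨ ¬hot at each position in order: 0 ✓, 1 ✓, 2 ✓, 3 ✓, 4 ✓, 5 ✓, 6 ✓.
At position 7 the labels are {hot, target}, so hot ∧ ¬target ∨ ¬hot is false there. This is the first violation.

7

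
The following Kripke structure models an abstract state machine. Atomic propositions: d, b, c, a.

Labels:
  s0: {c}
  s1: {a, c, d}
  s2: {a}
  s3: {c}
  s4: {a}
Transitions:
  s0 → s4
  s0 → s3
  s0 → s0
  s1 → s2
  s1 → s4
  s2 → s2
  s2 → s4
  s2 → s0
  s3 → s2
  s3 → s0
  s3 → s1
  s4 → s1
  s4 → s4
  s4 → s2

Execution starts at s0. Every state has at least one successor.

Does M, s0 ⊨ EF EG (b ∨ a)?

States satisfying EG (b ∨ a): {s1, s2, s4}.
States satisfying EF EG (b ∨ a): {s0, s1, s2, s3, s4}.
Some path from s0 reaches a state where EG (b ∨ a) holds.
s0 ∈ Sat(EF EG (b ∨ a)).

Yes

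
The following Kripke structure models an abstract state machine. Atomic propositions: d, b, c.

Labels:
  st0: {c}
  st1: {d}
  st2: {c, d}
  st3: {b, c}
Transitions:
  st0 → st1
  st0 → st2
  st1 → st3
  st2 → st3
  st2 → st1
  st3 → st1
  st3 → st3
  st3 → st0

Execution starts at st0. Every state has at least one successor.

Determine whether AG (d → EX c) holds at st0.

Holds

States satisfying d → EX c: {st0, st1, st2, st3}.
States satisfying AG (d → EX c): {st0, st1, st2, st3}.
Every state reachable from st0 satisfies d → EX c.
st0 ∈ Sat(AG (d → EX c)).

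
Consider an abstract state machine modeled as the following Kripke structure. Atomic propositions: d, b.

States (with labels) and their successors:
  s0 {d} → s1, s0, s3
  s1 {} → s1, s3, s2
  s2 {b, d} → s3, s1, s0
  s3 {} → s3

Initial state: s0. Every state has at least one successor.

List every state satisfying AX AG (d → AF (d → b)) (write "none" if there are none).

States satisfying AG (d → AF (d → b)): {s3}.
States satisfying AX AG (d → AF (d → b)): {s3}.

{s3}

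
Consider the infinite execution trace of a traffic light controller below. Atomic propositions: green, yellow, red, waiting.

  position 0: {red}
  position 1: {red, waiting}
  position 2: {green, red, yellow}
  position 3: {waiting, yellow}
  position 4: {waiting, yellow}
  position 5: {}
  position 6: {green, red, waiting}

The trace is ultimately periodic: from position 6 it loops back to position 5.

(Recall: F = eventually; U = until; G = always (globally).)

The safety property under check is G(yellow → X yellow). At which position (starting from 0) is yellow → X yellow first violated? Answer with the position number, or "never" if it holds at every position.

4

Check yellow → X yellow at each position in order: 0 ✓, 1 ✓, 2 ✓, 3 ✓.
At position 4 the labels are {waiting, yellow} and the next position 5 has {}, so yellow → X yellow is false there. This is the first violation.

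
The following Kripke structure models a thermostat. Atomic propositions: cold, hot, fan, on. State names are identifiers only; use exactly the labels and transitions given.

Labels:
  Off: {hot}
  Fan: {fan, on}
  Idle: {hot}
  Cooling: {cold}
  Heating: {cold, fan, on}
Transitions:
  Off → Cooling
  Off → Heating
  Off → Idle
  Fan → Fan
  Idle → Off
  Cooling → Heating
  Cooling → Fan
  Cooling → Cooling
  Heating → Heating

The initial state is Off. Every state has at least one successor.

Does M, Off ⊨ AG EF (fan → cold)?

No

States satisfying EF (fan → cold): {Off, Idle, Cooling, Heating}.
States satisfying AG EF (fan → cold): {Heating}.
Fan is reachable from Off and violates EF (fan → cold), so AG fails at Off.
Off ∉ Sat(AG EF (fan → cold)).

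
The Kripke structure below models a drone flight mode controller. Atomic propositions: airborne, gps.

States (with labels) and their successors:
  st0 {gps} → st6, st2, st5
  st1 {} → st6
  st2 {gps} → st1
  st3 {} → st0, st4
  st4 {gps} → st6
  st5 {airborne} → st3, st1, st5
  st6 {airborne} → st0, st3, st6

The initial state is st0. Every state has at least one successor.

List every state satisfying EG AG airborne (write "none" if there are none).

States satisfying AG airborne: ∅.
States satisfying EG AG airborne: ∅.

none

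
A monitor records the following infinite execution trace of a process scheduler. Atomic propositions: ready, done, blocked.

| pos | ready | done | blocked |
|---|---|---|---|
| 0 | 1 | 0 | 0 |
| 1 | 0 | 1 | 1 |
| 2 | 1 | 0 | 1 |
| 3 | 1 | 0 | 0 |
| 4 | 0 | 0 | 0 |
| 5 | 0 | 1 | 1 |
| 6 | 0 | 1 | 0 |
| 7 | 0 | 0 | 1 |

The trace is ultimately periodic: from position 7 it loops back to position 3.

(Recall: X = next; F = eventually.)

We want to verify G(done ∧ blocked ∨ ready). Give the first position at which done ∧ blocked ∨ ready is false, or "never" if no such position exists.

Check done ∧ blocked ∨ ready at each position in order: 0 ✓, 1 ✓, 2 ✓, 3 ✓.
At position 4 the labels are {}, so done ∧ blocked ∨ ready is false there. This is the first violation.

4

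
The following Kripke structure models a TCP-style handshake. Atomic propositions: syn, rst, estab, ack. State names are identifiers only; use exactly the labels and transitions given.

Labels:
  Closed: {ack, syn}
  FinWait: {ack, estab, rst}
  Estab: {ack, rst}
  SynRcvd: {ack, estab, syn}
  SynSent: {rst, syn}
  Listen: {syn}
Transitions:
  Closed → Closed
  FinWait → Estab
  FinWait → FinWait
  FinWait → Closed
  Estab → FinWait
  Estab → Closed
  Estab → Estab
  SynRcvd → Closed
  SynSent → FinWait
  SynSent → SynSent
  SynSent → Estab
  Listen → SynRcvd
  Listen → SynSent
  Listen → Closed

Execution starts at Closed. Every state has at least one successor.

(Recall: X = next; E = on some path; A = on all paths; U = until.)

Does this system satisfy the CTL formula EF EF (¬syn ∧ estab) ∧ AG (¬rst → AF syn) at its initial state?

Violated

States satisfying EF (¬syn ∧ estab): {FinWait, Estab, SynSent, Listen}.
States satisfying EF EF (¬syn ∧ estab): {FinWait, Estab, SynSent, Listen}.
States satisfying ¬rst → AF syn: {Closed, FinWait, Estab, SynRcvd, SynSent, Listen}.
States satisfying AG (¬rst → AF syn): {Closed, FinWait, Estab, SynRcvd, SynSent, Listen}.
States satisfying EF EF (¬syn ∧ estab) ∧ AG (¬rst → AF syn): {FinWait, Estab, SynSent, Listen}.
Closed ∉ Sat(EF EF (¬syn ∧ estab) ∧ AG (¬rst → AF syn)).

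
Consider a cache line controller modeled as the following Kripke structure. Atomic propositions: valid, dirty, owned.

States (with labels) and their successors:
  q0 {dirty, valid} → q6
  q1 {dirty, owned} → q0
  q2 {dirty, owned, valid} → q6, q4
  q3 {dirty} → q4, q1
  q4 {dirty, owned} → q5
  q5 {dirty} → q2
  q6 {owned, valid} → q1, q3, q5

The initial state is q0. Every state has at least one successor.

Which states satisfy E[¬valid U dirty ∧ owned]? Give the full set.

States satisfying ¬valid: {q1, q3, q4, q5}.
States satisfying dirty ∧ owned: {q1, q2, q4}.
States satisfying E[¬valid U dirty ∧ owned]: {q1, q2, q3, q4, q5}.

{q1, q2, q3, q4, q5}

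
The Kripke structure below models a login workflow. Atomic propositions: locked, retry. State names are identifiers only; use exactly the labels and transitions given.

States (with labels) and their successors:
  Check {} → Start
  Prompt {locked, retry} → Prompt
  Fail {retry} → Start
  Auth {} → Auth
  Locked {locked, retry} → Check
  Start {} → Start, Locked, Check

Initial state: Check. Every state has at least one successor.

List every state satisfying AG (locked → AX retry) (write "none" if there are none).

States satisfying locked → AX retry: {Check, Prompt, Fail, Auth, Start}.
States satisfying AG (locked → AX retry): {Prompt, Auth}.

{Prompt, Auth}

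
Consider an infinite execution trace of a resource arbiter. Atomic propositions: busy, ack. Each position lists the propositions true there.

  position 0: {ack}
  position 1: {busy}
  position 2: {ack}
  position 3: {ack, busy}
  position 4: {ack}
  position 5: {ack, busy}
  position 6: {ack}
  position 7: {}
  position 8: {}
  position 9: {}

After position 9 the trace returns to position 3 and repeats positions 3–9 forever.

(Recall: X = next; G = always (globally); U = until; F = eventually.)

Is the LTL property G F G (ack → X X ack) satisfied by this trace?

Violated

F G (ack → X X ack) must hold at every position from 0 onward. It fails at position 0, so G F G (ack → X X ack) is false.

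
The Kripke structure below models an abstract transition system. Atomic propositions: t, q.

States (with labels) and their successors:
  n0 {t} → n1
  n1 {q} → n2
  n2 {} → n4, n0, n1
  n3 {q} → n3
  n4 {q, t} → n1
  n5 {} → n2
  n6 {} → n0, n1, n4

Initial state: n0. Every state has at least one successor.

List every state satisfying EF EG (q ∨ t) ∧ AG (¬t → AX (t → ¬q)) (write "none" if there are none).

States satisfying EG (q ∨ t): {n3}.
States satisfying EF EG (q ∨ t): {n3}.
States satisfying ¬t → AX (t → ¬q): {n0, n1, n3, n4, n5}.
States satisfying AG (¬t → AX (t → ¬q)): {n3}.
States satisfying EF EG (q ∨ t) ∧ AG (¬t → AX (t → ¬q)): {n3}.

{n3}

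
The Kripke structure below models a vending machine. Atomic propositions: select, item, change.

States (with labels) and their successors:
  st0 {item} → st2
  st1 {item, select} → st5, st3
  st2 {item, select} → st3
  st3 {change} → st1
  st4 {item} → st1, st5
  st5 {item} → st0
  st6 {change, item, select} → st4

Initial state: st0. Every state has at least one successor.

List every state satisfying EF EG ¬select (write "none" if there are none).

States satisfying EG ¬select: ∅.
States satisfying EF EG ¬select: ∅.

none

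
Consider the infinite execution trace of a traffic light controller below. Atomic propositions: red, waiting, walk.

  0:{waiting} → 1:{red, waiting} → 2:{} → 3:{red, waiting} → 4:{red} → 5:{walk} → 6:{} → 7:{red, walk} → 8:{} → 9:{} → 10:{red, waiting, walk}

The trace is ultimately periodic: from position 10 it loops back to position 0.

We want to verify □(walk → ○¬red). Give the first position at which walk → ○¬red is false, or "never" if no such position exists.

never

walk → ○¬red holds at every position 0..10, and those are all the positions the trace ever visits, so the invariant □(walk → ○¬red) is never violated.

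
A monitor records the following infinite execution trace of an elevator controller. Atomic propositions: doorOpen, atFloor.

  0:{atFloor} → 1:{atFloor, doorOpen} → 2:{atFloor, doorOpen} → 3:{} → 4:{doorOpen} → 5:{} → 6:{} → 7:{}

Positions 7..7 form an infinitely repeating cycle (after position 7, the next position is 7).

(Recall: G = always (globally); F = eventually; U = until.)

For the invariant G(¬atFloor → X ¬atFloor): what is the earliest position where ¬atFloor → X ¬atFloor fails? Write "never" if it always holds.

never

¬atFloor → X ¬atFloor holds at every position 0..7, and those are all the positions the trace ever visits, so the invariant G(¬atFloor → X ¬atFloor) is never violated.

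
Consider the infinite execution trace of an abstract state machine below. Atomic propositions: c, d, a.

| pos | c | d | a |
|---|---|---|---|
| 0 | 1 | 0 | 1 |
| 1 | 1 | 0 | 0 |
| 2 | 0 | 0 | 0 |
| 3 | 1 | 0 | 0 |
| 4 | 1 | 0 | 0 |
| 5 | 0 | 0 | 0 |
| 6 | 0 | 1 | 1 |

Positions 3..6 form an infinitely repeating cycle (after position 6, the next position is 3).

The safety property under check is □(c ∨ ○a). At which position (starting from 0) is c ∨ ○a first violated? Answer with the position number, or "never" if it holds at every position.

2

Check c ∨ ○a at each position in order: 0 ✓, 1 ✓.
At position 2 the labels are {} and the next position 3 has {c}, so c ∨ ○a is false there. This is the first violation.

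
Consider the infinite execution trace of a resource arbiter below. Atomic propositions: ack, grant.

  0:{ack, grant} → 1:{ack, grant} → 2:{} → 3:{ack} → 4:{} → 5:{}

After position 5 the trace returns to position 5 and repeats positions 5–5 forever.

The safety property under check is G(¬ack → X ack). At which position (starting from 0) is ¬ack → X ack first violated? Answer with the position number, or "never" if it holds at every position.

4

Check ¬ack → X ack at each position in order: 0 ✓, 1 ✓, 2 ✓, 3 ✓.
At position 4 the labels are {} and the next position 5 has {}, so ¬ack → X ack is false there. This is the first violation.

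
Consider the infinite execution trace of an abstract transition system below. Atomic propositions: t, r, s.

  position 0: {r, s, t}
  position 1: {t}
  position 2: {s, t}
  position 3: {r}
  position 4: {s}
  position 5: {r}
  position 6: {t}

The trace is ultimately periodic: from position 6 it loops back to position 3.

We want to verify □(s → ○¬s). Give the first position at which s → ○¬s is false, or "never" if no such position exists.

s → ○¬s holds at every position 0..6, and those are all the positions the trace ever visits, so the invariant □(s → ○¬s) is never violated.

never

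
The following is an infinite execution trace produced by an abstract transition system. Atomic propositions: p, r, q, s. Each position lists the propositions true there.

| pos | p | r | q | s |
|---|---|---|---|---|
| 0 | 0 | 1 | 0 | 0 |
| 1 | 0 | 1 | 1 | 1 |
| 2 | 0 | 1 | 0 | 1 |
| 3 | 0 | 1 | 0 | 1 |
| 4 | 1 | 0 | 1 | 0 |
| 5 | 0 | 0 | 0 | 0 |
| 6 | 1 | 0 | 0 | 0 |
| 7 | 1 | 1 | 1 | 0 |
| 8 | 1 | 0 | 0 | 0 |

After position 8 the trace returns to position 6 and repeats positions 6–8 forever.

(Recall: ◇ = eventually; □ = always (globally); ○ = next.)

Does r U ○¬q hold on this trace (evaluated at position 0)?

Walking from position 0: ○¬q first holds at position 1, and r holds at every earlier position along the way, so r U ○¬q holds.

Satisfied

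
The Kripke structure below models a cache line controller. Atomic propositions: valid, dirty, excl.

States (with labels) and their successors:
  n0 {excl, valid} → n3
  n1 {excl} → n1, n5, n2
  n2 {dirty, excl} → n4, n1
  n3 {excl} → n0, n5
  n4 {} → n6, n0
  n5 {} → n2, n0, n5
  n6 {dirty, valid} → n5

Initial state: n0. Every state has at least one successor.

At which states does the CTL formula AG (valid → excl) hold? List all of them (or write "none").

none

States satisfying valid → excl: {n0, n1, n2, n3, n4, n5}.
States satisfying AG (valid → excl): ∅.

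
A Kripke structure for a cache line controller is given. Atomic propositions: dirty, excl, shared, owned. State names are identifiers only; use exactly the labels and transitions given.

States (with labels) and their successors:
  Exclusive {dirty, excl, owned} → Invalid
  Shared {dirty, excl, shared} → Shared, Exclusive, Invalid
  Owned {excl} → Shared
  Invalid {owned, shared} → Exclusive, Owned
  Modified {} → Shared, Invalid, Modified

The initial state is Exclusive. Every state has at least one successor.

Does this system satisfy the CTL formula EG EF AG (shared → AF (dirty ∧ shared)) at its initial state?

Does not hold

States satisfying EF AG (shared → AF (dirty ∧ shared)): ∅.
States satisfying EG EF AG (shared → AF (dirty ∧ shared)): ∅.
No suitable path/successor from Exclusive witnesses the formula.
Exclusive ∉ Sat(EG EF AG (shared → AF (dirty ∧ shared))).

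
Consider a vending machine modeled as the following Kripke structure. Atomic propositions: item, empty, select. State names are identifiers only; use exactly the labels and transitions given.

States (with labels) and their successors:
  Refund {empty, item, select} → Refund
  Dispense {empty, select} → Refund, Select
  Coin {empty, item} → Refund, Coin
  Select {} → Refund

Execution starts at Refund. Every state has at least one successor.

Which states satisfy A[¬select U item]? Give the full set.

States satisfying ¬select: {Coin, Select}.
States satisfying item: {Refund, Coin}.
States satisfying A[¬select U item]: {Refund, Coin, Select}.

{Refund, Coin, Select}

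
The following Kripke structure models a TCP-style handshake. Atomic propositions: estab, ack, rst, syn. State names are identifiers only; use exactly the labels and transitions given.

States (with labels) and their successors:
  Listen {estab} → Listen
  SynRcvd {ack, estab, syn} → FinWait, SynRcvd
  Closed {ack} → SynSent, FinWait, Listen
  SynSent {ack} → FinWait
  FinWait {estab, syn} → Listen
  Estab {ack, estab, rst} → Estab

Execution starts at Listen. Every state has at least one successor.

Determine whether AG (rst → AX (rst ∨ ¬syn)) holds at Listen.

Yes

States satisfying rst → AX (rst ∨ ¬syn): {Listen, SynRcvd, Closed, SynSent, FinWait, Estab}.
States satisfying AG (rst → AX (rst ∨ ¬syn)): {Listen, SynRcvd, Closed, SynSent, FinWait, Estab}.
Every state reachable from Listen satisfies rst → AX (rst ∨ ¬syn).
Listen ∈ Sat(AG (rst → AX (rst ∨ ¬syn))).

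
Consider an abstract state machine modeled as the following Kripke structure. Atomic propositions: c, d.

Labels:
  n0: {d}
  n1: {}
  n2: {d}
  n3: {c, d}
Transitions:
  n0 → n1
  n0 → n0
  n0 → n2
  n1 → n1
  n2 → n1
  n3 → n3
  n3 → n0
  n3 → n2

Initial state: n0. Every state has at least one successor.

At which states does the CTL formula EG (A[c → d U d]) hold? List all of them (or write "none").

States satisfying A[c → d U d]: {n0, n2, n3}.
States satisfying EG (A[c → d U d]): {n0, n3}.

{n0, n3}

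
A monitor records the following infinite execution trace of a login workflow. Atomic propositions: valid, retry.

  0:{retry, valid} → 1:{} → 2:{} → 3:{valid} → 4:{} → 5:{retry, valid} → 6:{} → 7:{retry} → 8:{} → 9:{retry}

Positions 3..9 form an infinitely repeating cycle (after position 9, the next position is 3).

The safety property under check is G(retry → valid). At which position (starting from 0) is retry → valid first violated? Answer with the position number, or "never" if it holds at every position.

Check retry → valid at each position in order: 0 ✓, 1 ✓, 2 ✓, 3 ✓, 4 ✓, 5 ✓, 6 ✓.
At position 7 the labels are {retry}, so retry → valid is false there. This is the first violation.

7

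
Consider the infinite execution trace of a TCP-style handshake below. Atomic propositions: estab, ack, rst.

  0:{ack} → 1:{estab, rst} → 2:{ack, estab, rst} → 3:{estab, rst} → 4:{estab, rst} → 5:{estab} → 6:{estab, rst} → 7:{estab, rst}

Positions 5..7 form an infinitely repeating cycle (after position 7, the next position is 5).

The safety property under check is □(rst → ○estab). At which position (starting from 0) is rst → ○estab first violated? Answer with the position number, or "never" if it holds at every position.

rst → ○estab holds at every position 0..7, and those are all the positions the trace ever visits, so the invariant □(rst → ○estab) is never violated.

never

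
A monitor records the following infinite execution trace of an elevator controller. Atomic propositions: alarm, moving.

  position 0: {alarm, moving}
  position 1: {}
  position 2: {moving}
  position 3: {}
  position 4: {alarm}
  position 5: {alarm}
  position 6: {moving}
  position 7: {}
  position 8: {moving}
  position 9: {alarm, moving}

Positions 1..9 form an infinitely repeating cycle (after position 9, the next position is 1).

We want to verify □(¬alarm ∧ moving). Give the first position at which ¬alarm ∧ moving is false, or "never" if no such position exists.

At position 0 the labels are {alarm, moving}, so ¬alarm ∧ moving is false there. This is the first violation.

0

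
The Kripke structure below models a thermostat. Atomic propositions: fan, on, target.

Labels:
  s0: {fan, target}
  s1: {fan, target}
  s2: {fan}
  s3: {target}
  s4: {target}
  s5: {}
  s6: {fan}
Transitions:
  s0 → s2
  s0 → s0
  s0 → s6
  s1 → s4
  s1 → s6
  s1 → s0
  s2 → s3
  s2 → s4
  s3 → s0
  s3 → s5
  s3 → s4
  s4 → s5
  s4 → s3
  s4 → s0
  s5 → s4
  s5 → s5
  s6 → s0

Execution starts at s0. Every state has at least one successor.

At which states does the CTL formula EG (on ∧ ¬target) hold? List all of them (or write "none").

States satisfying on ∧ ¬target: ∅.
States satisfying EG (on ∧ ¬target): ∅.

none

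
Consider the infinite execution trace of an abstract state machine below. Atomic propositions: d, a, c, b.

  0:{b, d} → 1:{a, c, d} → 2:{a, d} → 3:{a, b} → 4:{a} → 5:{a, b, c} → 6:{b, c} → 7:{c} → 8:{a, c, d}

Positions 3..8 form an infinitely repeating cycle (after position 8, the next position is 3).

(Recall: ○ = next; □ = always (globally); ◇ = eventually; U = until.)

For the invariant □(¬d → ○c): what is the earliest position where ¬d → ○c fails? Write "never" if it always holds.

3

Check ¬d → ○c at each position in order: 0 ✓, 1 ✓, 2 ✓.
At position 3 the labels are {a, b} and the next position 4 has {a}, so ¬d → ○c is false there. This is the first violation.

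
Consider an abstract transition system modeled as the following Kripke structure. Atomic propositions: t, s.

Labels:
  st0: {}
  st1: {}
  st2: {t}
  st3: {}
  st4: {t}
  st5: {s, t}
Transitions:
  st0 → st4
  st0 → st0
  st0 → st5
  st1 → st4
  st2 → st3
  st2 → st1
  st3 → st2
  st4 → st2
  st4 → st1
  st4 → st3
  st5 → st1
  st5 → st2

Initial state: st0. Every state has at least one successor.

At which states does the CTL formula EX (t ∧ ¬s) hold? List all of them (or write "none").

{st0, st1, st3, st4, st5}

States satisfying t ∧ ¬s: {st2, st4}.
States satisfying EX (t ∧ ¬s): {st0, st1, st3, st4, st5}.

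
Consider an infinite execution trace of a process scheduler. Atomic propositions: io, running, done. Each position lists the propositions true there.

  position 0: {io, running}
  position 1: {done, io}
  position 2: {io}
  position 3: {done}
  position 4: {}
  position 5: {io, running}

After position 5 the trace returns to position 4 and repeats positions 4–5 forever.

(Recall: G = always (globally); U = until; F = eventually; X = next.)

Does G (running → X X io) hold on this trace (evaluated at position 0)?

Holds

running → X X io holds at every position 0..5, and those are all positions ever visited, so G (running → X X io) holds.
Positions where running holds: 0, 5.
Check X X io at each: 0→ok, 5→ok.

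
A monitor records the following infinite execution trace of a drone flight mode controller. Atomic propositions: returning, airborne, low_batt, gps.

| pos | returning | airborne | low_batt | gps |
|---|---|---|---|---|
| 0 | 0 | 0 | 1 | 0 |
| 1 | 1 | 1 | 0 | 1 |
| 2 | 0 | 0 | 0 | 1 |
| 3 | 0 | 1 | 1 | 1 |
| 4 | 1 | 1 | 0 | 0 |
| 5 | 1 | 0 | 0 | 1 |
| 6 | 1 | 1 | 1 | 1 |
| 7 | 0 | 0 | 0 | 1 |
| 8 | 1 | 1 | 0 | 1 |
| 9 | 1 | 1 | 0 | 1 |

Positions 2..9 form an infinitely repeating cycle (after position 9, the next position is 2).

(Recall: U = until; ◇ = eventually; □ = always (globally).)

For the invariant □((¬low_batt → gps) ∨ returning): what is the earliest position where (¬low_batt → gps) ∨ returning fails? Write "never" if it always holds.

never

(¬low_batt → gps) ∨ returning holds at every position 0..9, and those are all the positions the trace ever visits, so the invariant □((¬low_batt → gps) ∨ returning) is never violated.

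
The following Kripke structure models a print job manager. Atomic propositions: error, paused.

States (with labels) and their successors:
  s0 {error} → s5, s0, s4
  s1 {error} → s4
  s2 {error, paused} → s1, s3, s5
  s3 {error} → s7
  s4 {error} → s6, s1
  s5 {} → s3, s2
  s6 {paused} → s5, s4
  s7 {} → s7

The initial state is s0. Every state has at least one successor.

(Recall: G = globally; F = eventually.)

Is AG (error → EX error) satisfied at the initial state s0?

No

States satisfying error → EX error: {s0, s1, s2, s4, s5, s6, s7}.
States satisfying AG (error → EX error): {s7}.
s3 is reachable from s0 and violates error → EX error, so AG fails at s0.
s0 ∉ Sat(AG (error → EX error)).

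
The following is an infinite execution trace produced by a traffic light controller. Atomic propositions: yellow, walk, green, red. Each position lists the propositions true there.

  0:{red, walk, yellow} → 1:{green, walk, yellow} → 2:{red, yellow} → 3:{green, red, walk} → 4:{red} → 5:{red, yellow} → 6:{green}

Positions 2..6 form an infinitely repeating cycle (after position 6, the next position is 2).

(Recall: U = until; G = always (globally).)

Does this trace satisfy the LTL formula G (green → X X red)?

green → X X red holds at every position 0..6, and those are all positions ever visited, so G (green → X X red) holds.
Positions where green holds: 1, 3, 6.
Check X X red at each: 1→ok, 3→ok, 6→ok.

Holds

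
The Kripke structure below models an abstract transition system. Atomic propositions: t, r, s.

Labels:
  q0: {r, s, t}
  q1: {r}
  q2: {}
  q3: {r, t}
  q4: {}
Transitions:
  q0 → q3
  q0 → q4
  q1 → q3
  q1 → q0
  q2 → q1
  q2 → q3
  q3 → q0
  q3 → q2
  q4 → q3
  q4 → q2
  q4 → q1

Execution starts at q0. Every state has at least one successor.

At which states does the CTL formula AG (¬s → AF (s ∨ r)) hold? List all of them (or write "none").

States satisfying ¬s → AF (s ∨ r): {q0, q1, q2, q3, q4}.
States satisfying AG (¬s → AF (s ∨ r)): {q0, q1, q2, q3, q4}.

{q0, q1, q2, q3, q4}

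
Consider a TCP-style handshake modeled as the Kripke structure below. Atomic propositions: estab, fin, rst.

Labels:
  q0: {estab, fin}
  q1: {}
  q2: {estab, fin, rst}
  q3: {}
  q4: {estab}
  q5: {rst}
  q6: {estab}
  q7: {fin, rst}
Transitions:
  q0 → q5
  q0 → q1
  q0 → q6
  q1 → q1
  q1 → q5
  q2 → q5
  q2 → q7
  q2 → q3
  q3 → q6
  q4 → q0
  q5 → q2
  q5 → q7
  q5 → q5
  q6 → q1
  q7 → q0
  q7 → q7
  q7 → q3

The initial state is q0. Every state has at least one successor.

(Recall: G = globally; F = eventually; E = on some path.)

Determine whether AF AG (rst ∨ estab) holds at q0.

Does not hold

States satisfying AG (rst ∨ estab): ∅.
States satisfying AF AG (rst ∨ estab): ∅.
There is a path from q0 along which AG (rst ∨ estab) never holds.
q0 ∉ Sat(AF AG (rst ∨ estab)).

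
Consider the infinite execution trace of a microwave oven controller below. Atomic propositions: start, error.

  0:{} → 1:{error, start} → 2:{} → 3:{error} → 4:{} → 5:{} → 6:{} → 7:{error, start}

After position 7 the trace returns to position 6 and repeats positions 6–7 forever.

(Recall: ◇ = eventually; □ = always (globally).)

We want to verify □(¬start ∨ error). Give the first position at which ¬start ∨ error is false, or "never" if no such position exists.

¬start ∨ error holds at every position 0..7, and those are all the positions the trace ever visits, so the invariant □(¬start ∨ error) is never violated.

never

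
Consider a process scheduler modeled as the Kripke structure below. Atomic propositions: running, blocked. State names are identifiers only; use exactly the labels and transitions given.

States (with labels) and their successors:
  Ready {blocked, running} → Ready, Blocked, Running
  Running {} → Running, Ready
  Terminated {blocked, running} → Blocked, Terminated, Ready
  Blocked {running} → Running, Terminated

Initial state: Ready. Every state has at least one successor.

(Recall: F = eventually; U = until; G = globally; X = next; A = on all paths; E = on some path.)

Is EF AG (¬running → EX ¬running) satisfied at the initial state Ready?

States satisfying AG (¬running → EX ¬running): {Ready, Running, Terminated, Blocked}.
States satisfying EF AG (¬running → EX ¬running): {Ready, Running, Terminated, Blocked}.
Some path from Ready reaches a state where AG (¬running → EX ¬running) holds.
Ready ∈ Sat(EF AG (¬running → EX ¬running)).

Yes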